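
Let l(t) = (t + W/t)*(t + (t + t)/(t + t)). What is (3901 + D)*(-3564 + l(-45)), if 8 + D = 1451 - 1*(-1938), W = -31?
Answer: -528993608/45 ≈ -1.1755e+7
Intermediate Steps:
D = 3381 (D = -8 + (1451 - 1*(-1938)) = -8 + (1451 + 1938) = -8 + 3389 = 3381)
l(t) = (1 + t)*(t - 31/t) (l(t) = (t - 31/t)*(t + (t + t)/(t + t)) = (t - 31/t)*(t + (2*t)/((2*t))) = (t - 31/t)*(t + (2*t)*(1/(2*t))) = (t - 31/t)*(t + 1) = (t - 31/t)*(1 + t) = (1 + t)*(t - 31/t))
(3901 + D)*(-3564 + l(-45)) = (3901 + 3381)*(-3564 + (-31 - 45 + (-45)² - 31/(-45))) = 7282*(-3564 + (-31 - 45 + 2025 - 31*(-1/45))) = 7282*(-3564 + (-31 - 45 + 2025 + 31/45)) = 7282*(-3564 + 87736/45) = 7282*(-72644/45) = -528993608/45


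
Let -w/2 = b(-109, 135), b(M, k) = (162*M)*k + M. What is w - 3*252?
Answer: 4767122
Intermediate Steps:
b(M, k) = M + 162*M*k (b(M, k) = 162*M*k + M = M + 162*M*k)
w = 4767878 (w = -(-218)*(1 + 162*135) = -(-218)*(1 + 21870) = -(-218)*21871 = -2*(-2383939) = 4767878)
w - 3*252 = 4767878 - 3*252 = 4767878 - 1*756 = 4767878 - 756 = 4767122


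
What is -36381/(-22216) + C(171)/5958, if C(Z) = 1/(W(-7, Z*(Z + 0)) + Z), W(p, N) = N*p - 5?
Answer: 22165781243371/13535499198744 ≈ 1.6376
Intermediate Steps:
W(p, N) = -5 + N*p
C(Z) = 1/(-5 + Z - 7*Z**2) (C(Z) = 1/((-5 + (Z*(Z + 0))*(-7)) + Z) = 1/((-5 + (Z*Z)*(-7)) + Z) = 1/((-5 + Z**2*(-7)) + Z) = 1/((-5 - 7*Z**2) + Z) = 1/(-5 + Z - 7*Z**2))
-36381/(-22216) + C(171)/5958 = -36381/(-22216) + 1/(-5 + 171 - 7*171**2*5958) = -36381*(-1/22216) + (1/5958)/(-5 + 171 - 7*29241) = 36381/22216 + (1/5958)/(-5 + 171 - 204687) = 36381/22216 + (1/5958)/(-204521) = 36381/22216 - 1/204521*1/5958 = 36381/22216 - 1/1218536118 = 22165781243371/13535499198744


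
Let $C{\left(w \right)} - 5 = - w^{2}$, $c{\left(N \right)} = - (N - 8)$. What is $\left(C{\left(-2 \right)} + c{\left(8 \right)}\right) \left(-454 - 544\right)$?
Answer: $-998$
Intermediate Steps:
$c{\left(N \right)} = 8 - N$ ($c{\left(N \right)} = - (-8 + N) = 8 - N$)
$C{\left(w \right)} = 5 - w^{2}$
$\left(C{\left(-2 \right)} + c{\left(8 \right)}\right) \left(-454 - 544\right) = \left(\left(5 - \left(-2\right)^{2}\right) + \left(8 - 8\right)\right) \left(-454 - 544\right) = \left(\left(5 - 4\right) + \left(8 - 8\right)\right) \left(-454 - 544\right) = \left(\left(5 - 4\right) + 0\right) \left(-998\right) = \left(1 + 0\right) \left(-998\right) = 1 \left(-998\right) = -998$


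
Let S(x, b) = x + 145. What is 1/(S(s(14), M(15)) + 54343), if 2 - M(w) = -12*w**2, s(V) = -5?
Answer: 1/54483 ≈ 1.8354e-5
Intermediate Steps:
M(w) = 2 + 12*w**2 (M(w) = 2 - (-12)*w**2 = 2 + 12*w**2)
S(x, b) = 145 + x
1/(S(s(14), M(15)) + 54343) = 1/((145 - 5) + 54343) = 1/(140 + 54343) = 1/54483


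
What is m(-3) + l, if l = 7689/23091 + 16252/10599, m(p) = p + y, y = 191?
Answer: 15489391445/81580503 ≈ 189.87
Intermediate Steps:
m(p) = 191 + p (m(p) = p + 191 = 191 + p)
l = 152256881/81580503 (l = 7689*(1/23091) + 16252*(1/10599) = 2563/7697 + 16252/10599 = 152256881/81580503 ≈ 1.8663)
m(-3) + l = (191 - 3) + 152256881/81580503 = 188 + 152256881/81580503 = 15489391445/81580503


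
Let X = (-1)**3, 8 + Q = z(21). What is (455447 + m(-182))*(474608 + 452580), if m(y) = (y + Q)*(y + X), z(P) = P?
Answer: 450960136312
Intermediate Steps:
Q = 13 (Q = -8 + 21 = 13)
X = -1
m(y) = (-1 + y)*(13 + y) (m(y) = (y + 13)*(y - 1) = (13 + y)*(-1 + y) = (-1 + y)*(13 + y))
(455447 + m(-182))*(474608 + 452580) = (455447 + (-13 + (-182)**2 + 12*(-182)))*(474608 + 452580) = (455447 + (-13 + 33124 - 2184))*927188 = (455447 + 30927)*927188 = 486374*927188 = 450960136312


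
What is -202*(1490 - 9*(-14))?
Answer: -326432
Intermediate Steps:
-202*(1490 - 9*(-14)) = -202*(1490 + 126) = -202*1616 = -326432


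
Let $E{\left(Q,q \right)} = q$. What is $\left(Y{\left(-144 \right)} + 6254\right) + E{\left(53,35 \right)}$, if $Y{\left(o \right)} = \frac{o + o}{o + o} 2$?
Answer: $6291$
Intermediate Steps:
$Y{\left(o \right)} = 2$ ($Y{\left(o \right)} = \frac{2 o}{2 o} 2 = 2 o \frac{1}{2 o} 2 = 1 \cdot 2 = 2$)
$\left(Y{\left(-144 \right)} + 6254\right) + E{\left(53,35 \right)} = \left(2 + 6254\right) + 35 = 6256 + 35 = 6291$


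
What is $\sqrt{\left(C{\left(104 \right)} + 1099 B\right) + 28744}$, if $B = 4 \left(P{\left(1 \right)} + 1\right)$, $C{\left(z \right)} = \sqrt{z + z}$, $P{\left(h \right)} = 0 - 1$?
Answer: $2 \sqrt{7186 + \sqrt{13}} \approx 169.58$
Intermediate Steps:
$P{\left(h \right)} = -1$
$C{\left(z \right)} = \sqrt{2} \sqrt{z}$ ($C{\left(z \right)} = \sqrt{2 z} = \sqrt{2} \sqrt{z}$)
$B = 0$ ($B = 4 \left(-1 + 1\right) = 4 \cdot 0 = 0$)
$\sqrt{\left(C{\left(104 \right)} + 1099 B\right) + 28744} = \sqrt{\left(\sqrt{2} \sqrt{104} + 1099 \cdot 0\right) + 28744} = \sqrt{\left(\sqrt{2} \cdot 2 \sqrt{26} + 0\right) + 28744} = \sqrt{\left(4 \sqrt{13} + 0\right) + 28744} = \sqrt{4 \sqrt{13} + 28744} = \sqrt{28744 + 4 \sqrt{13}}$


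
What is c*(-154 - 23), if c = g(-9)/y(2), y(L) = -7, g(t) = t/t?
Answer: 177/7 ≈ 25.286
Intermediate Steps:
g(t) = 1
c = -⅐ (c = 1/(-7) = 1*(-⅐) = -⅐ ≈ -0.14286)
c*(-154 - 23) = -(-154 - 23)/7 = -⅐*(-177) = 177/7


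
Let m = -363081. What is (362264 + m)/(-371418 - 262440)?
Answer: 817/633858 ≈ 0.0012889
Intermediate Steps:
(362264 + m)/(-371418 - 262440) = (362264 - 363081)/(-371418 - 262440) = -817/(-633858) = -817*(-1/633858) = 817/633858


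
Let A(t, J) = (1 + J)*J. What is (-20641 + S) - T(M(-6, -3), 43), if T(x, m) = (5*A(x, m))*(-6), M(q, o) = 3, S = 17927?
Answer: 54046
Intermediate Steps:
A(t, J) = J*(1 + J)
T(x, m) = -30*m*(1 + m) (T(x, m) = (5*(m*(1 + m)))*(-6) = (5*m*(1 + m))*(-6) = -30*m*(1 + m))
(-20641 + S) - T(M(-6, -3), 43) = (-20641 + 17927) - (-30)*43*(1 + 43) = -2714 - (-30)*43*44 = -2714 - 1*(-56760) = -2714 + 56760 = 54046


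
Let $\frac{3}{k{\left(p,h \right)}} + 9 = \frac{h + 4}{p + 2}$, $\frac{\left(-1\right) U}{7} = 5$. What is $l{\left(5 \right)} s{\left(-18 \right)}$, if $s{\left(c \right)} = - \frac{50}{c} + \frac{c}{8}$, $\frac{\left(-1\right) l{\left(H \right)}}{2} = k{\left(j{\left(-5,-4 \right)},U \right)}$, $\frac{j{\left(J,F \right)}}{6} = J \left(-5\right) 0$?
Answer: $\frac{19}{147} \approx 0.12925$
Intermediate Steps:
$j{\left(J,F \right)} = 0$ ($j{\left(J,F \right)} = 6 J \left(-5\right) 0 = 6 - 5 J 0 = 6 \cdot 0 = 0$)
$U = -35$ ($U = \left(-7\right) 5 = -35$)
$k{\left(p,h \right)} = \frac{3}{-9 + \frac{4 + h}{2 + p}}$ ($k{\left(p,h \right)} = \frac{3}{-9 + \frac{h + 4}{p + 2}} = \frac{3}{-9 + \frac{4 + h}{2 + p}}$)
$l{\left(H \right)} = \frac{12}{49}$ ($l{\left(H \right)} = - 2 \frac{3 \left(-2 - 0\right)}{14 - -35 + 9 \cdot 0} = - 2 \frac{3 \left(-2 + 0\right)}{14 + 35 + 0} = - 2 \cdot 3 \cdot \frac{1}{49} \left(-2\right) = \left(-2\right) \left(- \frac{6}{49}\right) = \frac{12}{49}$)
$s{\left(c \right)} = - \frac{50}{c} + \frac{c}{8}$ ($s{\left(c \right)} = - \frac{50}{c} + c \frac{1}{8} = - \frac{50}{c} + \frac{c}{8}$)
$l{\left(5 \right)} s{\left(-18 \right)} = \frac{12 \left(- \frac{50}{-18} + \frac{1}{8} \left(-18\right)\right)}{49} = \frac{12 \left(\left(-50\right) \left(- \frac{1}{18}\right) - \frac{9}{4}\right)}{49} = \frac{12 \left(\frac{25}{9} - \frac{9}{4}\right)}{49} = \frac{12}{49} \cdot \frac{19}{36} = \frac{19}{147}$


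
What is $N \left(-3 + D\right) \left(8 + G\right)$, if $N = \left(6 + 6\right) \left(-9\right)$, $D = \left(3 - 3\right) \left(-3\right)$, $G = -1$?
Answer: $2268$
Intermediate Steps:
$D = 0$ ($D = 0 \left(-3\right) = 0$)
$N = -108$ ($N = 12 \left(-9\right) = -108$)
$N \left(-3 + D\right) \left(8 + G\right) = - 108 \left(-3 + 0\right) \left(8 - 1\right) = - 108 \left(\left(-3\right) 7\right) = \left(-108\right) \left(-21\right) = 2268$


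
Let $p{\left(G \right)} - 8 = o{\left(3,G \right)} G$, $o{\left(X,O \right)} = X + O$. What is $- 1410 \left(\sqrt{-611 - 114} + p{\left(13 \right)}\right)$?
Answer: $-304560 - 7050 i \sqrt{29} \approx -3.0456 \cdot 10^{5} - 37965.0 i$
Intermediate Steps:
$o{\left(X,O \right)} = O + X$
$p{\left(G \right)} = 8 + G \left(3 + G\right)$ ($p{\left(G \right)} = 8 + \left(G + 3\right) G = 8 + \left(3 + G\right) G = 8 + G \left(3 + G\right)$)
$- 1410 \left(\sqrt{-611 - 114} + p{\left(13 \right)}\right) = - 1410 \left(\sqrt{-611 - 114} + \left(8 + 13 \left(3 + 13\right)\right)\right) = - 1410 \left(\sqrt{-725} + \left(8 + 13 \cdot 16\right)\right) = - 1410 \left(5 i \sqrt{29} + \left(8 + 208\right)\right) = - 1410 \left(5 i \sqrt{29} + 216\right) = - 1410 \left(216 + 5 i \sqrt{29}\right) = -304560 - 7050 i \sqrt{29}$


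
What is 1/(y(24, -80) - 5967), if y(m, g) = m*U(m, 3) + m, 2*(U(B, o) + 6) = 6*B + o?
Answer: -1/4323 ≈ -0.00023132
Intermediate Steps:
U(B, o) = -6 + o/2 + 3*B (U(B, o) = -6 + (6*B + o)/2 = -6 + (o + 6*B)/2 = -6 + (o/2 + 3*B) = -6 + o/2 + 3*B)
y(m, g) = m + m*(-9/2 + 3*m) (y(m, g) = m*(-6 + (½)*3 + 3*m) + m = m*(-6 + 3/2 + 3*m) + m = m*(-9/2 + 3*m) + m = m + m*(-9/2 + 3*m))
1/(y(24, -80) - 5967) = 1/((½)*24*(-7 + 6*24) - 5967) = 1/((½)*24*(-7 + 144) - 5967) = 1/((½)*24*137 - 5967) = 1/(1644 - 5967) = 1/(-4323) = -1/4323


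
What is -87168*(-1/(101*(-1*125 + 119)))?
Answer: -14528/101 ≈ -143.84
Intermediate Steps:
-87168*(-1/(101*(-1*125 + 119))) = -87168*(-1/(101*(-125 + 119))) = -87168/((-6*(-101))) = -87168/606 = -87168*1/606 = -14528/101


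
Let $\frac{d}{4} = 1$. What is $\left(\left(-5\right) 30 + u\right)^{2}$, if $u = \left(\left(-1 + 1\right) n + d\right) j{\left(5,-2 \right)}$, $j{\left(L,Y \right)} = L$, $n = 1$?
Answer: $16900$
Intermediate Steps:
$d = 4$ ($d = 4 \cdot 1 = 4$)
$u = 20$ ($u = \left(\left(-1 + 1\right) 1 + 4\right) 5 = \left(0 \cdot 1 + 4\right) 5 = \left(0 + 4\right) 5 = 4 \cdot 5 = 20$)
$\left(\left(-5\right) 30 + u\right)^{2} = \left(\left(-5\right) 30 + 20\right)^{2} = \left(-150 + 20\right)^{2} = \left(-130\right)^{2} = 16900$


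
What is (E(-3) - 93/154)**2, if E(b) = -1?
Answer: 61009/23716 ≈ 2.5725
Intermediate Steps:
(E(-3) - 93/154)**2 = (-1 - 93/154)**2 = (-247/154)**2 = 61009/23716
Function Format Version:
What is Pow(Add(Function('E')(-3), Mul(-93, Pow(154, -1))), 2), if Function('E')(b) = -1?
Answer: Rational(61009, 23716) ≈ 2.5725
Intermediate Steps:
Pow(Add(Function('E')(-3), Mul(-93, Pow(154, -1))), 2) = Pow(Add(-1, Mul(-93, Pow(154, -1))), 2) = Pow(Add(-1, Mul(-93, Rational(1, 154))), 2) = Pow(Add(-1, Rational(-93, 154)), 2) = Pow(Rational(-247, 154), 2) = Rational(61009, 23716)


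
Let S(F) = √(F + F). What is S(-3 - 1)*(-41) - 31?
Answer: -31 - 82*I*√2 ≈ -31.0 - 115.97*I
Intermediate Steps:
S(F) = √2*√F (S(F) = √(2*F) = √2*√F)
S(-3 - 1)*(-41) - 31 = (√2*√(-3 - 1))*(-41) - 31 = (√2*√(-4))*(-41) - 31 = (√2*(2*I))*(-41) - 31 = (2*I*√2)*(-41) - 31 = -82*I*√2 - 31 = -31 - 82*I*√2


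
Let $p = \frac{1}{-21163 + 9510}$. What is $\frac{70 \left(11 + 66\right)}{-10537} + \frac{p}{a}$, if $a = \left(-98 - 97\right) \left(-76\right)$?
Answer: $- \frac{930839319937}{1819713136020} \approx -0.51153$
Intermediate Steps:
$p = - \frac{1}{11653}$ ($p = \frac{1}{-11653} = - \frac{1}{11653} \approx -8.5815 \cdot 10^{-5}$)
$a = 14820$ ($a = \left(-195\right) \left(-76\right) = 14820$)
$\frac{70 \left(11 + 66\right)}{-10537} + \frac{p}{a} = \frac{70 \left(11 + 66\right)}{-10537} - \frac{1}{11653 \cdot 14820} = 70 \cdot 77 \left(- \frac{1}{10537}\right) - \frac{1}{172697460} = 5390 \left(- \frac{1}{10537}\right) - \frac{1}{172697460} = - \frac{5390}{10537} - \frac{1}{172697460} = - \frac{930839319937}{1819713136020}$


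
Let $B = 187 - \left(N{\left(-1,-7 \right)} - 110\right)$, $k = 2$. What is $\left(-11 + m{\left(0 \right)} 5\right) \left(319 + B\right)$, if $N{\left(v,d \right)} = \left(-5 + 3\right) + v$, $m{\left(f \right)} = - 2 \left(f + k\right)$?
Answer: $-19189$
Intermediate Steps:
$m{\left(f \right)} = -4 - 2 f$ ($m{\left(f \right)} = - 2 \left(f + 2\right) = - 2 \left(2 + f\right) = -4 - 2 f$)
$N{\left(v,d \right)} = -2 + v$
$B = 300$ ($B = 187 - \left(\left(-2 - 1\right) - 110\right) = 187 - \left(-3 - 110\right) = 187 - -113 = 187 + 113 = 300$)
$\left(-11 + m{\left(0 \right)} 5\right) \left(319 + B\right) = \left(-11 + \left(-4 - 0\right) 5\right) \left(319 + 300\right) = \left(-11 + \left(-4 + 0\right) 5\right) 619 = \left(-11 - 20\right) 619 = \left(-31\right) 619 = -19189$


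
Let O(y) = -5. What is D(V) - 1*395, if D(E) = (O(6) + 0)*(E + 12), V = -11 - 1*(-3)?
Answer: -415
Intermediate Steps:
V = -8 (V = -11 + 3 = -8)
D(E) = -60 - 5*E (D(E) = (-5 + 0)*(E + 12) = -5*(12 + E) = -60 - 5*E)
D(V) - 1*395 = (-60 - 5*(-8)) - 1*395 = (-60 + 40) - 395 = -20 - 395 = -415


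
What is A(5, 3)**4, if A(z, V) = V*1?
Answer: 81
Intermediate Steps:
A(z, V) = V
A(5, 3)**4 = 3**4 = 81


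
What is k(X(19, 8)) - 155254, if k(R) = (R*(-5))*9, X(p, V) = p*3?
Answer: -157819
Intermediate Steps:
X(p, V) = 3*p
k(R) = -45*R (k(R) = -5*R*9 = -45*R)
k(X(19, 8)) - 155254 = -135*19 - 155254 = -45*57 - 155254 = -2565 - 155254 = -157819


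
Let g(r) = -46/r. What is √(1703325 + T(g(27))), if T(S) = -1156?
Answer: √1702169 ≈ 1304.7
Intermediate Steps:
√(1703325 + T(g(27))) = √(1703325 - 1156) = √1702169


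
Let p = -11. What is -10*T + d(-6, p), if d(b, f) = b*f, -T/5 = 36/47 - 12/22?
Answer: 39822/517 ≈ 77.025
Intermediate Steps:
T = -570/517 (T = -5*(36/47 - 12/22) = -5*(36*(1/47) - 12*1/22) = -5*(36/47 - 6/11) = -5*114/517 = -570/517 ≈ -1.1025)
-10*T + d(-6, p) = -10*(-570/517) - 6*(-11) = 5700/517 + 66 = 39822/517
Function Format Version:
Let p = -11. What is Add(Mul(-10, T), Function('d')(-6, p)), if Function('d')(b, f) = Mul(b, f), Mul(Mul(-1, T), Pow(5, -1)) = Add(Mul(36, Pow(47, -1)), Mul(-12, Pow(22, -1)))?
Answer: Rational(39822, 517) ≈ 77.025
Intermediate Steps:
T = Rational(-570, 517) (T = Mul(-5, Add(Mul(36, Pow(47, -1)), Mul(-12, Pow(22, -1)))) = Mul(-5, Add(Mul(36, Rational(1, 47)), Mul(-12, Rational(1, 22)))) = Mul(-5, Add(Rational(36, 47), Rational(-6, 11))) = Mul(-5, Rational(114, 517)) = Rational(-570, 517) ≈ -1.1025)
Add(Mul(-10, T), Function('d')(-6, p)) = Add(Mul(-10, Rational(-570, 517)), Mul(-6, -11)) = Add(Rational(5700, 517), 66) = Rational(39822, 517)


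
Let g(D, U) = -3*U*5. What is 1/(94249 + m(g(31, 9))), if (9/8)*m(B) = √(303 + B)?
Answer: 2544723/239837594443 - 48*√42/239837594443 ≈ 1.0609e-5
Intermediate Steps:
g(D, U) = -15*U
m(B) = 8*√(303 + B)/9
1/(94249 + m(g(31, 9))) = 1/(94249 + 8*√(303 - 15*9)/9) = 1/(94249 + 8*√(303 - 135)/9) = 1/(94249 + 8*√168/9) = 1/(94249 + 8*(2*√42)/9) = 1/(94249 + 16*√42/9)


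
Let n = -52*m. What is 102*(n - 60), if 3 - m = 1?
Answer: -16728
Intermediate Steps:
m = 2 (m = 3 - 1*1 = 3 - 1 = 2)
n = -104 (n = -52*2 = -104)
102*(n - 60) = 102*(-104 - 60) = 102*(-164) = -16728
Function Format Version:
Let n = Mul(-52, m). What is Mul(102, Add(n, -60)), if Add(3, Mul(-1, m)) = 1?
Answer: -16728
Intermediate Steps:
m = 2 (m = Add(3, Mul(-1, 1)) = Add(3, -1) = 2)
n = -104 (n = Mul(-52, 2) = -104)
Mul(102, Add(n, -60)) = Mul(102, Add(-104, -60)) = Mul(102, -164) = -16728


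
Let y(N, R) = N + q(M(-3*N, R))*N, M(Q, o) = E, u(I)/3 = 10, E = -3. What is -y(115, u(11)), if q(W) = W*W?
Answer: -1150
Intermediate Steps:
u(I) = 30 (u(I) = 3*10 = 30)
M(Q, o) = -3
q(W) = W²
y(N, R) = 10*N (y(N, R) = N + (-3)²*N = N + 9*N = 10*N)
-y(115, u(11)) = -10*115 = -1*1150 = -1150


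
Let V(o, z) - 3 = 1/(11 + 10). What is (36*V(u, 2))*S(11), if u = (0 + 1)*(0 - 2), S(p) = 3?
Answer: 2304/7 ≈ 329.14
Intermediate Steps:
u = -2 (u = 1*(-2) = -2)
V(o, z) = 64/21 (V(o, z) = 3 + 1/(11 + 10) = 3 + 1/21 = 64/21)
(36*V(u, 2))*S(11) = (36*(64/21))*3 = (768/7)*3 = 2304/7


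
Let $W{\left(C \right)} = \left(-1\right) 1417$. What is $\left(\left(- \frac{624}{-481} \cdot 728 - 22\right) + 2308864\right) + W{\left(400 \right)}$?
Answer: $\frac{85409669}{37} \approx 2.3084 \cdot 10^{6}$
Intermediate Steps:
$W{\left(C \right)} = -1417$
$\left(\left(- \frac{624}{-481} \cdot 728 - 22\right) + 2308864\right) + W{\left(400 \right)} = \left(\left(- \frac{624}{-481} \cdot 728 - 22\right) + 2308864\right) - 1417 = \left(\left(\left(-624\right) \left(- \frac{1}{481}\right) 728 - 22\right) + 2308864\right) - 1417 = \left(\left(\frac{48}{37} \cdot 728 - 22\right) + 2308864\right) - 1417 = \left(\left(\frac{34944}{37} - 22\right) + 2308864\right) - 1417 = \left(\frac{34130}{37} + 2308864\right) - 1417 = \frac{85462098}{37} - 1417 = \frac{85409669}{37}$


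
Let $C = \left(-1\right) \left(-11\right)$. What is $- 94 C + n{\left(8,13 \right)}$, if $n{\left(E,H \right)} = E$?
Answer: $-1026$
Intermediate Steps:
$C = 11$
$- 94 C + n{\left(8,13 \right)} = \left(-94\right) 11 + 8 = -1034 + 8 = -1026$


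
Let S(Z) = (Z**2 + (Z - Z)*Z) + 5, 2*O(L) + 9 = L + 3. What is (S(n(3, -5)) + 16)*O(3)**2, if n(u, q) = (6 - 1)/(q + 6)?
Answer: 207/2 ≈ 103.50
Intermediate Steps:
O(L) = -3 + L/2 (O(L) = -9/2 + (L + 3)/2 = -9/2 + (3 + L)/2 = -9/2 + (3/2 + L/2) = -3 + L/2)
n(u, q) = 5/(6 + q)
S(Z) = 5 + Z**2 (S(Z) = (Z**2 + 0*Z) + 5 = (Z**2 + 0) + 5 = Z**2 + 5 = 5 + Z**2)
(S(n(3, -5)) + 16)*O(3)**2 = ((5 + (5/(6 - 5))**2) + 16)*(-3 + (1/2)*3)**2 = ((5 + (5/1)**2) + 16)*(-3 + 3/2)**2 = ((5 + (5*1)**2) + 16)*(-3/2)**2 = ((5 + 5**2) + 16)*(9/4) = ((5 + 25) + 16)*(9/4) = (30 + 16)*(9/4) = 46*(9/4) = 207/2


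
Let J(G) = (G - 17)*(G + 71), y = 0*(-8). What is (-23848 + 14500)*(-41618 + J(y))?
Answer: 400328100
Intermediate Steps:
y = 0
J(G) = (-17 + G)*(71 + G)
(-23848 + 14500)*(-41618 + J(y)) = (-23848 + 14500)*(-41618 + (-1207 + 0² + 54*0)) = -9348*(-41618 + (-1207 + 0 + 0)) = -9348*(-41618 - 1207) = -9348*(-42825) = 400328100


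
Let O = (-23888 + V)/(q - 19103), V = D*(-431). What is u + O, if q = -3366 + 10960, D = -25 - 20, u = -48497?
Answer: -558147480/11509 ≈ -48497.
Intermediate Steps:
D = -45
V = 19395 (V = -45*(-431) = 19395)
q = 7594
O = 4493/11509 (O = (-23888 + 19395)/(7594 - 19103) = -4493/(-11509) = -4493*(-1/11509) = 4493/11509 ≈ 0.39039)
u + O = -48497 + 4493/11509 = -558147480/11509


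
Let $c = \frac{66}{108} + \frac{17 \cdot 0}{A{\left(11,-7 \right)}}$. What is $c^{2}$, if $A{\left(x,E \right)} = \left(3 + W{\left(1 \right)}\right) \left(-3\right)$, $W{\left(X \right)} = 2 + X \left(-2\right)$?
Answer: $\frac{121}{324} \approx 0.37346$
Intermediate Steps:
$W{\left(X \right)} = 2 - 2 X$
$A{\left(x,E \right)} = -9$ ($A{\left(x,E \right)} = \left(3 + \left(2 - 2\right)\right) \left(-3\right) = \left(3 + 0\right) \left(-3\right) = 3 \left(-3\right) = -9$)
$c = \frac{11}{18}$ ($c = \frac{66}{108} + \frac{17 \cdot 0}{-9} = 66 \cdot \frac{1}{108} + 0 \left(- \frac{1}{9}\right) = \frac{11}{18} + 0 = \frac{11}{18} \approx 0.61111$)
$c^{2} = \left(\frac{11}{18}\right)^{2} = \frac{121}{324}$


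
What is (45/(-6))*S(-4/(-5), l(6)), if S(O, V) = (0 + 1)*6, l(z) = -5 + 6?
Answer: -45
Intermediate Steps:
l(z) = 1
S(O, V) = 6 (S(O, V) = 1*6 = 6)
(45/(-6))*S(-4/(-5), l(6)) = (45/(-6))*6 = -1/6*45*6 = -15/2*6 = -45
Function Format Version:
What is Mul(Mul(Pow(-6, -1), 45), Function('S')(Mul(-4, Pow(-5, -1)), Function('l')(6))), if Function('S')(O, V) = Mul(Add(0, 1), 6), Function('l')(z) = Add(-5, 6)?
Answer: -45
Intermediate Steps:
Function('l')(z) = 1
Function('S')(O, V) = 6 (Function('S')(O, V) = Mul(1, 6) = 6)
Mul(Mul(Pow(-6, -1), 45), Function('S')(Mul(-4, Pow(-5, -1)), Function('l')(6))) = Mul(Mul(Pow(-6, -1), 45), 6) = Mul(Mul(Rational(-1, 6), 45), 6) = Mul(Rational(-15, 2), 6) = -45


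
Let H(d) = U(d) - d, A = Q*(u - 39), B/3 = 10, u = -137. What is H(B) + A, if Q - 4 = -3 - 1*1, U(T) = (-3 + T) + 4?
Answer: 1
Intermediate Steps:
B = 30 (B = 3*10 = 30)
U(T) = 1 + T
Q = 0 (Q = 4 + (-3 - 1*1) = 4 + (-3 - 1) = 4 - 4 = 0)
A = 0 (A = 0*(-137 - 39) = 0*(-176) = 0)
H(d) = 1 (H(d) = (1 + d) - d = 1)
H(B) + A = 1 + 0 = 1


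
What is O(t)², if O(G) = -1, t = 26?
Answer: 1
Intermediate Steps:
O(t)² = (-1)² = 1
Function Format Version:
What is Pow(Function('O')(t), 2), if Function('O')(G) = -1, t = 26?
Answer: 1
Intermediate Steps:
Pow(Function('O')(t), 2) = Pow(-1, 2) = 1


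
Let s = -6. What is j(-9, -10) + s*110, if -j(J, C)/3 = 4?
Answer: -672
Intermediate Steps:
j(J, C) = -12 (j(J, C) = -3*4 = -12)
j(-9, -10) + s*110 = -12 - 6*110 = -12 - 660 = -672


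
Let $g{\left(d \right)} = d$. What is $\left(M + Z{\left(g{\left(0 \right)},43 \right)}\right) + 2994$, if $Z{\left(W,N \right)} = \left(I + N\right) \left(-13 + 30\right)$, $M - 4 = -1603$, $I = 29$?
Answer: $2619$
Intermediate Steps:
$M = -1599$ ($M = 4 - 1603 = -1599$)
$Z{\left(W,N \right)} = 493 + 17 N$ ($Z{\left(W,N \right)} = \left(29 + N\right) \left(-13 + 30\right) = \left(29 + N\right) 17 = 493 + 17 N$)
$\left(M + Z{\left(g{\left(0 \right)},43 \right)}\right) + 2994 = \left(-1599 + \left(493 + 17 \cdot 43\right)\right) + 2994 = \left(-1599 + \left(493 + 731\right)\right) + 2994 = \left(-1599 + 1224\right) + 2994 = -375 + 2994 = 2619$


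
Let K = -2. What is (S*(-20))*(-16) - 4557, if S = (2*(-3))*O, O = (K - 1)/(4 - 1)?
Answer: -2637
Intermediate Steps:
O = -1 (O = (-2 - 1)/(4 - 1) = -3/3 = -3*⅓ = -1)
S = 6 (S = (2*(-3))*(-1) = -6*(-1) = 6)
(S*(-20))*(-16) - 4557 = (6*(-20))*(-16) - 4557 = -120*(-16) - 4557 = 1920 - 4557 = -2637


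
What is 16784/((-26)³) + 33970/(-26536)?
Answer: -65152309/29149796 ≈ -2.2351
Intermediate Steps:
16784/((-26)³) + 33970/(-26536) = 16784/(-17576) + 33970*(-1/26536) = 16784*(-1/17576) - 16985/13268 = -2098/2197 - 16985/13268 = -65152309/29149796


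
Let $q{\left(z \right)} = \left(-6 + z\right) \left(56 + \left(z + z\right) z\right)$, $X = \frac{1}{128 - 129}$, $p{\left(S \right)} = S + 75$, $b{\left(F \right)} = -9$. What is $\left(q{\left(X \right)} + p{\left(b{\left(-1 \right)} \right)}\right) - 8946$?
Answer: $-9286$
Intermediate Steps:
$p{\left(S \right)} = 75 + S$
$X = -1$ ($X = \frac{1}{-1} = -1$)
$q{\left(z \right)} = \left(-6 + z\right) \left(56 + 2 z^{2}\right)$ ($q{\left(z \right)} = \left(-6 + z\right) \left(56 + 2 z z\right) = \left(-6 + z\right) \left(56 + 2 z^{2}\right)$)
$\left(q{\left(X \right)} + p{\left(b{\left(-1 \right)} \right)}\right) - 8946 = \left(\left(-336 - 12 \left(-1\right)^{2} + 2 \left(-1\right)^{3} + 56 \left(-1\right)\right) + \left(75 - 9\right)\right) - 8946 = \left(\left(-336 - 12 + 2 \left(-1\right) - 56\right) + 66\right) - 8946 = \left(\left(-336 - 12 - 2 - 56\right) + 66\right) - 8946 = \left(-406 + 66\right) - 8946 = -340 - 8946 = -9286$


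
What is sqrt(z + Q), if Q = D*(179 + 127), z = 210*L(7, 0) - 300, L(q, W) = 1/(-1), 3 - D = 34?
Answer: 14*I*sqrt(51) ≈ 99.98*I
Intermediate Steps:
D = -31 (D = 3 - 1*34 = 3 - 34 = -31)
L(q, W) = -1
z = -510 (z = 210*(-1) - 300 = -210 - 300 = -510)
Q = -9486 (Q = -31*(179 + 127) = -31*306 = -9486)
sqrt(z + Q) = sqrt(-510 - 9486) = sqrt(-9996) = 14*I*sqrt(51)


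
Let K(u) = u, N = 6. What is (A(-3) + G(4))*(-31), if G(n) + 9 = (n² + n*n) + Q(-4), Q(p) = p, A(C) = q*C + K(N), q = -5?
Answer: -1240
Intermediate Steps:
A(C) = 6 - 5*C (A(C) = -5*C + 6 = 6 - 5*C)
G(n) = -13 + 2*n² (G(n) = -9 + ((n² + n*n) - 4) = -9 + ((n² + n²) - 4) = -9 + (2*n² - 4) = -9 + (-4 + 2*n²) = -13 + 2*n²)
(A(-3) + G(4))*(-31) = ((6 - 5*(-3)) + (-13 + 2*4²))*(-31) = ((6 + 15) + (-13 + 2*16))*(-31) = (21 + (-13 + 32))*(-31) = (21 + 19)*(-31) = 40*(-31) = -1240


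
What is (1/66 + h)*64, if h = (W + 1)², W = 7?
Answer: 135200/33 ≈ 4097.0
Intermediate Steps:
h = 64 (h = (7 + 1)² = 8² = 64)
(1/66 + h)*64 = (1/66 + 64)*64 = (4225/66)*64 = 135200/33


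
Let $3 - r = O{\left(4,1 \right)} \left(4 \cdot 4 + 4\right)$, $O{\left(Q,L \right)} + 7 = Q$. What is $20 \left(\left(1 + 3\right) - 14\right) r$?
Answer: $-12600$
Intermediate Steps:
$O{\left(Q,L \right)} = -7 + Q$
$r = 63$ ($r = 3 - \left(-7 + 4\right) \left(4 \cdot 4 + 4\right) = 3 - - 3 \left(16 + 4\right) = 3 - \left(-3\right) 20 = 3 - -60 = 3 + 60 = 63$)
$20 \left(\left(1 + 3\right) - 14\right) r = 20 \left(\left(1 + 3\right) - 14\right) 63 = 20 \left(4 - 14\right) 63 = 20 \left(-10\right) 63 = \left(-200\right) 63 = -12600$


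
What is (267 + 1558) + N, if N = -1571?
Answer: 254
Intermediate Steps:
(267 + 1558) + N = (267 + 1558) - 1571 = 1825 - 1571 = 254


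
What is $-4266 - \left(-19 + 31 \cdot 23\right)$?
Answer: $-4960$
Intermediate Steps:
$-4266 - \left(-19 + 31 \cdot 23\right) = -4266 - \left(-19 + 713\right) = -4266 - 694 = -4960$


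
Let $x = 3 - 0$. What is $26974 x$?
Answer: $80922$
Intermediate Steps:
$x = 3$ ($x = 3 + 0 = 3$)
$26974 x = 26974 \cdot 3 = 80922$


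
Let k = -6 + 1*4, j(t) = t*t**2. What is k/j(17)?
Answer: -2/4913 ≈ -0.00040708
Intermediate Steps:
j(t) = t**3
k = -2 (k = -6 + 4 = -2)
k/j(17) = -2/(17**3) = -2/4913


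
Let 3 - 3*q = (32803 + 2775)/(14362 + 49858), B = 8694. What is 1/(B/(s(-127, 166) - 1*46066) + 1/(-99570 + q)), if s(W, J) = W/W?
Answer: -147277475728445/27797644869132 ≈ -5.2982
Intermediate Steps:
s(W, J) = 1
q = 78541/96330 (q = 1 - (32803 + 2775)/(3*(14362 + 49858)) = 1 - 35578/(3*64220) = 1 - 1/3*17789/32110 = 1 - 17789/96330 = 78541/96330 ≈ 0.81533)
1/(B/(s(-127, 166) - 1*46066) + 1/(-99570 + q)) = 1/(8694/(1 - 1*46066) + 1/(-99570 + 78541/96330)) = 1/(8694/(1 - 46066) + 1/(-9591499559/96330)) = 1/(8694/(-46065) - 96330/9591499559) = 1/(8694*(-1/46065) - 96330/9591499559) = 1/(-2898/15355 - 96330/9591499559) = 1/(-27797644869132/147277475728445) = -147277475728445/27797644869132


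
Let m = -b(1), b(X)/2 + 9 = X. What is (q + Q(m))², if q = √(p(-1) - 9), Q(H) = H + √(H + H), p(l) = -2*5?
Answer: (16 + 4*√2 + I*√19)² ≈ 450.02 + 188.8*I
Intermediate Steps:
p(l) = -10
b(X) = -18 + 2*X
m = 16 (m = -(-18 + 2*1) = -(-18 + 2) = -1*(-16) = 16)
Q(H) = H + √2*√H (Q(H) = H + √(2*H) = H + √2*√H)
q = I*√19 (q = √(-10 - 9) = √(-19) = I*√19 ≈ 4.3589*I)
(q + Q(m))² = (I*√19 + (16 + √2*√16))² = (I*√19 + (16 + √2*4))² = (I*√19 + (16 + 4*√2))² = (16 + 4*√2 + I*√19)²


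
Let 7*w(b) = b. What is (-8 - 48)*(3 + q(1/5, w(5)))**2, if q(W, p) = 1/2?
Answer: -686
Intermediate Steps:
w(b) = b/7
q(W, p) = 1/2
(-8 - 48)*(3 + q(1/5, w(5)))**2 = (-8 - 48)*(3 + 1/2)**2 = -56*(7/2)**2 = -56*49/4 = -686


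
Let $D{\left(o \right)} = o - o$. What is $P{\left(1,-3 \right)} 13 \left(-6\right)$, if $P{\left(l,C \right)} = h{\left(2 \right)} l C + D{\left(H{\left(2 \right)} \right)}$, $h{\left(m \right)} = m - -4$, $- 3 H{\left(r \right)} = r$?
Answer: $1404$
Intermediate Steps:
$H{\left(r \right)} = - \frac{r}{3}$
$D{\left(o \right)} = 0$
$h{\left(m \right)} = 4 + m$ ($h{\left(m \right)} = m + 4 = 4 + m$)
$P{\left(l,C \right)} = 6 C l$ ($P{\left(l,C \right)} = \left(4 + 2\right) l C + 0 = 6 l C + 0 = 6 C l + 0 = 6 C l$)
$P{\left(1,-3 \right)} 13 \left(-6\right) = 6 \left(-3\right) 1 \cdot 13 \left(-6\right) = \left(-18\right) \left(-78\right) = 1404$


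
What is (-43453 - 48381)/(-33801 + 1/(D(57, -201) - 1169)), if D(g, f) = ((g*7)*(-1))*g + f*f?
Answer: 757125413/278672344 ≈ 2.7169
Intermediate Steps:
D(g, f) = f² - 7*g² (D(g, f) = ((7*g)*(-1))*g + f² = (-7*g)*g + f² = -7*g² + f² = f² - 7*g²)
(-43453 - 48381)/(-33801 + 1/(D(57, -201) - 1169)) = (-43453 - 48381)/(-33801 + 1/(((-201)² - 7*57²) - 1169)) = -91834/(-33801 + 1/((40401 - 7*3249) - 1169)) = -91834/(-33801 + 1/((40401 - 22743) - 1169)) = -91834/(-33801 + 1/(17658 - 1169)) = -91834/(-33801 + 1/16489) = -91834/(-557344688/16489) = -91834*(-16489/557344688) = 757125413/278672344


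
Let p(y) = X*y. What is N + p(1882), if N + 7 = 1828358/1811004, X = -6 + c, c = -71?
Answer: -131225341163/905502 ≈ -1.4492e+5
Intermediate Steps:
X = -77 (X = -6 - 71 = -77)
N = -5424335/905502 (N = -7 + 1828358/1811004 = -7 + 1828358*(1/1811004) = -7 + 914179/905502 = -5424335/905502 ≈ -5.9904)
p(y) = -77*y
N + p(1882) = -5424335/905502 - 77*1882 = -5424335/905502 - 144914 = -131225341163/905502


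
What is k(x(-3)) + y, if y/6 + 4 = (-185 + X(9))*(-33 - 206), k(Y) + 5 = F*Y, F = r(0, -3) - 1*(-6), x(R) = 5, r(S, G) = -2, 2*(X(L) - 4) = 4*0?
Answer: 259545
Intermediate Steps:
X(L) = 4 (X(L) = 4 + (4*0)/2 = 4 + (½)*0 = 4 + 0 = 4)
F = 4 (F = -2 - 1*(-6) = -2 + 6 = 4)
k(Y) = -5 + 4*Y
y = 259530 (y = -24 + 6*((-185 + 4)*(-33 - 206)) = -24 + 6*(-181*(-239)) = -24 + 6*43259 = -24 + 259554 = 259530)
k(x(-3)) + y = (-5 + 4*5) + 259530 = (-5 + 20) + 259530 = 15 + 259530 = 259545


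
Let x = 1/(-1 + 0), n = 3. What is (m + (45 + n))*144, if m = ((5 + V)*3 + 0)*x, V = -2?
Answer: 5616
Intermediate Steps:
x = -1 (x = 1/(-1) = -1)
m = -9 (m = ((5 - 2)*3 + 0)*(-1) = (3*3 + 0)*(-1) = (9 + 0)*(-1) = 9*(-1) = -9)
(m + (45 + n))*144 = (-9 + (45 + 3))*144 = (-9 + 48)*144 = 39*144 = 5616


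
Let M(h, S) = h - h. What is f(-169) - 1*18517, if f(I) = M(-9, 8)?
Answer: -18517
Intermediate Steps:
M(h, S) = 0
f(I) = 0
f(-169) - 1*18517 = 0 - 1*18517 = 0 - 18517 = -18517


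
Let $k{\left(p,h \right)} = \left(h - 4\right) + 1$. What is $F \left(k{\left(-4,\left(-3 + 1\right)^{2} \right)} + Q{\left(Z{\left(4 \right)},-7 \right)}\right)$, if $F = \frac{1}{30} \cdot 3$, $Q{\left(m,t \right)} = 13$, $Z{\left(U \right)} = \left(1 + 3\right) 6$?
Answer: $\frac{7}{5} \approx 1.4$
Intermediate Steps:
$k{\left(p,h \right)} = -3 + h$ ($k{\left(p,h \right)} = \left(-4 + h\right) + 1 = -3 + h$)
$Z{\left(U \right)} = 24$ ($Z{\left(U \right)} = 4 \cdot 6 = 24$)
$F = \frac{1}{10}$ ($F = \frac{1}{30} \cdot 3 = \frac{1}{10} \approx 0.1$)
$F \left(k{\left(-4,\left(-3 + 1\right)^{2} \right)} + Q{\left(Z{\left(4 \right)},-7 \right)}\right) = \frac{\left(-3 + \left(-3 + 1\right)^{2}\right) + 13}{10} = \frac{\left(-3 + \left(-2\right)^{2}\right) + 13}{10} = \frac{\left(-3 + 4\right) + 13}{10} = \frac{1 + 13}{10} = \frac{1}{10} \cdot 14 = \frac{7}{5}$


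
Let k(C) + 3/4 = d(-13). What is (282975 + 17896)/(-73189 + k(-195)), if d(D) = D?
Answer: -1203484/292811 ≈ -4.1101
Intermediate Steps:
k(C) = -55/4 (k(C) = -¾ - 13 = -55/4)
(282975 + 17896)/(-73189 + k(-195)) = (282975 + 17896)/(-73189 - 55/4) = 300871/(-292811/4) = 300871*(-4/292811) = -1203484/292811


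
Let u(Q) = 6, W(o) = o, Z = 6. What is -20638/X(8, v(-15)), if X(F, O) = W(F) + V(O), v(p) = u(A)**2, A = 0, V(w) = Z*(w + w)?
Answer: -10319/220 ≈ -46.905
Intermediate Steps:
V(w) = 12*w (V(w) = 6*(w + w) = 6*(2*w) = 12*w)
v(p) = 36 (v(p) = 6**2 = 36)
X(F, O) = F + 12*O
-20638/X(8, v(-15)) = -20638/(8 + 12*36) = -20638/(8 + 432) = -20638/440 = -20638*1/440 = -10319/220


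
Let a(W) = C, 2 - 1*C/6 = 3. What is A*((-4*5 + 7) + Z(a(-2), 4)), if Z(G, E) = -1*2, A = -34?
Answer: 510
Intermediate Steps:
C = -6 (C = 12 - 6*3 = 12 - 18 = -6)
a(W) = -6
Z(G, E) = -2
A*((-4*5 + 7) + Z(a(-2), 4)) = -34*((-4*5 + 7) - 2) = -34*((-20 + 7) - 2) = -34*(-13 - 2) = -34*(-15) = 510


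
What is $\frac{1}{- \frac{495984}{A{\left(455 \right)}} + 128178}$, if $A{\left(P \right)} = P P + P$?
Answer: $\frac{8645}{1108078144} \approx 7.8018 \cdot 10^{-6}$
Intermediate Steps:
$A{\left(P \right)} = P + P^{2}$ ($A{\left(P \right)} = P^{2} + P = P + P^{2}$)
$\frac{1}{- \frac{495984}{A{\left(455 \right)}} + 128178} = \frac{1}{- \frac{495984}{455 \left(1 + 455\right)} + 128178} = \frac{1}{- \frac{495984}{455 \cdot 456} + 128178} = \frac{1}{- \frac{495984}{207480} + 128178} = \frac{1}{\left(-495984\right) \frac{1}{207480} + 128178} = \frac{1}{- \frac{20666}{8645} + 128178} = \frac{1}{\frac{1108078144}{8645}} = \frac{8645}{1108078144}$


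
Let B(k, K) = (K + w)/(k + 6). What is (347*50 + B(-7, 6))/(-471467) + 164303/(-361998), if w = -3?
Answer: -83743021807/170670111066 ≈ -0.49067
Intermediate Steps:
B(k, K) = (-3 + K)/(6 + k) (B(k, K) = (K - 3)/(k + 6) = (-3 + K)/(6 + k))
(347*50 + B(-7, 6))/(-471467) + 164303/(-361998) = (347*50 + (-3 + 6)/(6 - 7))/(-471467) + 164303/(-361998) = (17350 + 3/(-1))*(-1/471467) + 164303*(-1/361998) = (17350 - 1*3)*(-1/471467) - 164303/361998 = (17350 - 3)*(-1/471467) - 164303/361998 = 17347*(-1/471467) - 164303/361998 = -17347/471467 - 164303/361998 = -83743021807/170670111066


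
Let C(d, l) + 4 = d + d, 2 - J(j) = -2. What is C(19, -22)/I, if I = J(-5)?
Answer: 17/2 ≈ 8.5000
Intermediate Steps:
J(j) = 4 (J(j) = 2 - 1*(-2) = 2 + 2 = 4)
I = 4
C(d, l) = -4 + 2*d (C(d, l) = -4 + (d + d) = -4 + 2*d)
C(19, -22)/I = (-4 + 2*19)/4 = (-4 + 38)*(¼) = 34*(¼) = 17/2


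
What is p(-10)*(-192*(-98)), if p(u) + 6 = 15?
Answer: 169344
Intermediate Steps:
p(u) = 9 (p(u) = -6 + 15 = 9)
p(-10)*(-192*(-98)) = 9*(-192*(-98)) = 9*18816 = 169344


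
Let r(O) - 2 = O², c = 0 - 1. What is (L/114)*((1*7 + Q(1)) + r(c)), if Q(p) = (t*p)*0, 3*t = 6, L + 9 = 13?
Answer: 20/57 ≈ 0.35088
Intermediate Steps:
L = 4 (L = -9 + 13 = 4)
t = 2 (t = (⅓)*6 = 2)
Q(p) = 0 (Q(p) = (2*p)*0 = 0)
c = -1
r(O) = 2 + O²
(L/114)*((1*7 + Q(1)) + r(c)) = (4/114)*((1*7 + 0) + (2 + (-1)²)) = (4*(1/114))*((7 + 0) + (2 + 1)) = 2*(7 + 3)/57 = (2/57)*10 = 20/57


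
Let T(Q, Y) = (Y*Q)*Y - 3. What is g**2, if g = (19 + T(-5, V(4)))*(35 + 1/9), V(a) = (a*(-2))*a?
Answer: 2601330282496/81 ≈ 3.2115e+10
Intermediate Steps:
V(a) = -2*a**2 (V(a) = (-2*a)*a = -2*a**2)
T(Q, Y) = -3 + Q*Y**2 (T(Q, Y) = (Q*Y)*Y - 3 = Q*Y**2 - 3 = -3 + Q*Y**2)
g = -1612864/9 (g = (19 + (-3 - 5*(-2*4**2)**2))*(35 + 1/9) = (19 + (-3 - 5*(-2*16)**2))*(35 + 1/9) = (19 + (-3 - 5*(-32)**2))*(316/9) = (19 + (-3 - 5*1024))*(316/9) = (19 + (-3 - 5120))*(316/9) = (19 - 5123)*(316/9) = -5104*316/9 = -1612864/9 ≈ -1.7921e+5)
g**2 = (-1612864/9)**2 = 2601330282496/81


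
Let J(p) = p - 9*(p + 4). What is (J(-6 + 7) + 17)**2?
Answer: 729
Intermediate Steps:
J(p) = -36 - 8*p (J(p) = p - 9*(4 + p) = p + (-36 - 9*p) = -36 - 8*p)
(J(-6 + 7) + 17)**2 = ((-36 - 8*(-6 + 7)) + 17)**2 = ((-36 - 8*1) + 17)**2 = ((-36 - 8) + 17)**2 = (-44 + 17)**2 = (-27)**2 = 729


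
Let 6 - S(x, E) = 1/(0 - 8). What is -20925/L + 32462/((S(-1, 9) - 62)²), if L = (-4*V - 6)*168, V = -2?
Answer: -1160980159/22378608 ≈ -51.879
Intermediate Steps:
S(x, E) = 49/8 (S(x, E) = 6 - 1/(0 - 8) = 6 - 1/(-8) = 6 - 1*(-⅛) = 6 + ⅛ = 49/8)
L = 336 (L = (-4*(-2) - 6)*168 = (8 - 6)*168 = 2*168 = 336)
-20925/L + 32462/((S(-1, 9) - 62)²) = -20925/336 + 32462/((49/8 - 62)²) = -20925*1/336 + 32462/((-447/8)²) = -6975/112 + 32462/(199809/64) = -6975/112 + 32462*(64/199809) = -6975/112 + 2077568/199809 = -1160980159/22378608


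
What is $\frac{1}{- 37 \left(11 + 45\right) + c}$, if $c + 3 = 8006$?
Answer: $\frac{1}{5931} \approx 0.00016861$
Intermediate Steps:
$c = 8003$ ($c = -3 + 8006 = 8003$)
$\frac{1}{- 37 \left(11 + 45\right) + c} = \frac{1}{- 37 \left(11 + 45\right) + 8003} = \frac{1}{\left(-37\right) 56 + 8003} = \frac{1}{-2072 + 8003} = \frac{1}{5931}$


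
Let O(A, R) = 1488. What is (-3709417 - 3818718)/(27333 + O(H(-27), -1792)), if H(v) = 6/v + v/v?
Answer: -7528135/28821 ≈ -261.20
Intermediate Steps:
H(v) = 1 + 6/v (H(v) = 6/v + 1 = 1 + 6/v)
(-3709417 - 3818718)/(27333 + O(H(-27), -1792)) = (-3709417 - 3818718)/(27333 + 1488) = -7528135/28821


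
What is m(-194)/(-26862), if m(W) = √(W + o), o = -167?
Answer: -19*I/26862 ≈ -0.00070732*I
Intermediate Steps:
m(W) = √(-167 + W) (m(W) = √(W - 167) = √(-167 + W))
m(-194)/(-26862) = √(-167 - 194)/(-26862) = √(-361)*(-1/26862) = (19*I)*(-1/26862) = -19*I/26862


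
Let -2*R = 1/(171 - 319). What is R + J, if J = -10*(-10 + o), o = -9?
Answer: 56241/296 ≈ 190.00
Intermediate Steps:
J = 190 (J = -10*(-10 - 9) = -10*(-19) = 190)
R = 1/296 (R = -1/(2*(171 - 319)) = -1/2/(-148) = -1/2*(-1/148) = 1/296 ≈ 0.0033784)
R + J = 1/296 + 190 = 56241/296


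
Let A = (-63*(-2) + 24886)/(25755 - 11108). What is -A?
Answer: -25012/14647 ≈ -1.7077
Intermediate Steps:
A = 25012/14647 (A = (126 + 24886)/14647 = 25012*(1/14647) = 25012/14647 ≈ 1.7077)
-A = -1*25012/14647 = -25012/14647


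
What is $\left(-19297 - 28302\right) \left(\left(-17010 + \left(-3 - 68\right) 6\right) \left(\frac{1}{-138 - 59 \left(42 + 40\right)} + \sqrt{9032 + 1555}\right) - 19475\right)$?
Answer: $\frac{1152968729059}{1244} + 829936164 \sqrt{10587} \approx 8.6322 \cdot 10^{10}$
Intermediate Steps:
$\left(-19297 - 28302\right) \left(\left(-17010 + \left(-3 - 68\right) 6\right) \left(\frac{1}{-138 - 59 \left(42 + 40\right)} + \sqrt{9032 + 1555}\right) - 19475\right) = - 47599 \left(\left(-17010 - 426\right) \left(\frac{1}{-138 - 4838} + \sqrt{10587}\right) - 19475\right) = - 47599 \left(- 17436 \left(\frac{1}{-4976} + \sqrt{10587}\right) - 19475\right) = - 47599 \left(- 17436 \left(- \frac{1}{4976} + \sqrt{10587}\right) - 19475\right) = - 47599 \left(\left(\frac{4359}{1244} - 17436 \sqrt{10587}\right) - 19475\right) = - 47599 \left(- \frac{24222541}{1244} - 17436 \sqrt{10587}\right) = \frac{1152968729059}{1244} + 829936164 \sqrt{10587}$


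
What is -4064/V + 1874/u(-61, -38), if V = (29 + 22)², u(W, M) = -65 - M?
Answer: -553778/7803 ≈ -70.970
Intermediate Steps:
V = 2601 (V = 51² = 2601)
-4064/V + 1874/u(-61, -38) = -4064/2601 + 1874/(-65 - 1*(-38)) = -4064*1/2601 + 1874/(-65 + 38) = -4064/2601 + 1874/(-27) = -4064/2601 + 1874*(-1/27) = -4064/2601 - 1874/27 = -553778/7803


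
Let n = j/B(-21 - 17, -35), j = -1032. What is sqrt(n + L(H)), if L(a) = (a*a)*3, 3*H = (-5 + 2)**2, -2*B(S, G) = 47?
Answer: sqrt(156651)/47 ≈ 8.4211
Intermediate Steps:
B(S, G) = -47/2 (B(S, G) = -1/2*47 = -47/2)
H = 3 (H = (-5 + 2)**2/3 = (1/3)*(-3)**2 = (1/3)*9 = 3)
L(a) = 3*a**2 (L(a) = a**2*3 = 3*a**2)
n = 2064/47 (n = -1032/(-47/2) = -1032*(-2/47) = 2064/47 ≈ 43.915)
sqrt(n + L(H)) = sqrt(2064/47 + 3*3**2) = sqrt(2064/47 + 3*9) = sqrt(2064/47 + 27) = sqrt(3333/47) = sqrt(156651)/47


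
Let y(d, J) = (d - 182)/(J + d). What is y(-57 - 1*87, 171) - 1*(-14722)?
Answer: 397168/27 ≈ 14710.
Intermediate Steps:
y(d, J) = (-182 + d)/(J + d)
y(-57 - 1*87, 171) - 1*(-14722) = (-182 + (-57 - 1*87))/(171 + (-57 - 1*87)) - 1*(-14722) = (-182 + (-57 - 87))/(171 + (-57 - 87)) + 14722 = (-182 - 144)/(171 - 144) + 14722 = -326/27 + 14722 = 397168/27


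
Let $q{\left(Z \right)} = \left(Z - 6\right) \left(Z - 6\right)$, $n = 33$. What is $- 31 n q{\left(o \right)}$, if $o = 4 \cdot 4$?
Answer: $-102300$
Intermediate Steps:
$o = 16$
$q{\left(Z \right)} = \left(-6 + Z\right)^{2}$ ($q{\left(Z \right)} = \left(-6 + Z\right) \left(-6 + Z\right) = \left(-6 + Z\right)^{2}$)
$- 31 n q{\left(o \right)} = \left(-31\right) 33 \left(-6 + 16\right)^{2} = - 1023 \cdot 10^{2} = \left(-1023\right) 100 = -102300$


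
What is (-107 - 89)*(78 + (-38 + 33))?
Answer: -14308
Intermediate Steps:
(-107 - 89)*(78 + (-38 + 33)) = -196*(78 - 5) = -196*73 = -14308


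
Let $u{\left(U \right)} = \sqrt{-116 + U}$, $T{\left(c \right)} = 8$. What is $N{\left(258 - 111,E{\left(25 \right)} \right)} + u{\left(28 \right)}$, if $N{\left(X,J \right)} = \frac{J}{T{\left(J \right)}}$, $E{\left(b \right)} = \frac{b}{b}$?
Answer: $\frac{1}{8} + 2 i \sqrt{22} \approx 0.125 + 9.3808 i$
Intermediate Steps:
$E{\left(b \right)} = 1$
$N{\left(X,J \right)} = \frac{J}{8}$
$N{\left(258 - 111,E{\left(25 \right)} \right)} + u{\left(28 \right)} = \frac{1}{8} \cdot 1 + \sqrt{-116 + 28} = \frac{1}{8} + \sqrt{-88} = \frac{1}{8} + 2 i \sqrt{22}$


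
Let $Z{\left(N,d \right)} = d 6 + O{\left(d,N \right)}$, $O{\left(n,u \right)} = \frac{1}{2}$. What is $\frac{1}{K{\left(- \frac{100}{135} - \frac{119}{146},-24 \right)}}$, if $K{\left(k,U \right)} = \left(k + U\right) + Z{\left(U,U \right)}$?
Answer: $- \frac{1971}{333209} \approx -0.0059152$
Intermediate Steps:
$O{\left(n,u \right)} = \frac{1}{2}$
$Z{\left(N,d \right)} = \frac{1}{2} + 6 d$ ($Z{\left(N,d \right)} = d 6 + \frac{1}{2} = 6 d + \frac{1}{2} = \frac{1}{2} + 6 d$)
$K{\left(k,U \right)} = \frac{1}{2} + k + 7 U$ ($K{\left(k,U \right)} = \left(k + U\right) + \left(\frac{1}{2} + 6 U\right) = \left(U + k\right) + \left(\frac{1}{2} + 6 U\right) = \frac{1}{2} + k + 7 U$)
$\frac{1}{K{\left(- \frac{100}{135} - \frac{119}{146},-24 \right)}} = \frac{1}{\frac{1}{2} - \left(\frac{20}{27} + \frac{119}{146}\right) + 7 \left(-24\right)} = \frac{1}{\frac{1}{2} - \frac{6133}{3942} - 168} = \frac{1}{- \frac{333209}{1971}} = - \frac{1971}{333209}$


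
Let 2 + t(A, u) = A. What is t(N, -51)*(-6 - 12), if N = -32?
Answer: 612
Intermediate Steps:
t(A, u) = -2 + A
t(N, -51)*(-6 - 12) = (-2 - 32)*(-6 - 12) = -34*(-18) = 612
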